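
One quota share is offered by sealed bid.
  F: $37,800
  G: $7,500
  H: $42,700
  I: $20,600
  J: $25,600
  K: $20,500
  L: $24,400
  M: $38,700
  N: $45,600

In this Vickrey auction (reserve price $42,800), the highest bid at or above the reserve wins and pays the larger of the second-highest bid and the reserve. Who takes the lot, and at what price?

Sorting bids: 45,600 (N) > 42,700 (H) > 38,700 (M) > 37,800 (F) > 25,600 (J) > 24,400 (L) > …
Highest eligible bid: N at $45,600.
Second-highest bid $42,700 is below the reserve $42,800, so the reserve binds → payment $42,800.

N pays $42,800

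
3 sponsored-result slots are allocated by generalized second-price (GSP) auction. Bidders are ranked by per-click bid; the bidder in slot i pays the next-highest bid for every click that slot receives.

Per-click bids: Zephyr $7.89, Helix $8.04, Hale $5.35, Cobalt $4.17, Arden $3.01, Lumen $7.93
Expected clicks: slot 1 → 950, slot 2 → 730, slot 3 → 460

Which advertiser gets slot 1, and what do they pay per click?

Helix; $7.93 per click

Sorting advertisers: $8.04 (Helix) > $7.93 (Lumen) > $7.89 (Zephyr) > $5.35 (Hale) > …
Slot 1 goes to the first-ranked bidder, Helix, who pays the next bid down: $7.93/click.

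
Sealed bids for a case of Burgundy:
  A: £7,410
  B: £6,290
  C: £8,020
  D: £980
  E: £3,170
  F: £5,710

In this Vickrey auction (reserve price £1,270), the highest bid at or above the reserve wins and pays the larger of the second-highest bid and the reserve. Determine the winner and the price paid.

Bids in order: 8,020 (C) > 7,410 (A) > 6,290 (B) > 5,710 (F) > 3,170 (E) > 980 (D)
Highest eligible bid: C at £8,020.
Second-highest bid £7,410 exceeds the reserve £1,270 → payment £7,410.

C pays £7,410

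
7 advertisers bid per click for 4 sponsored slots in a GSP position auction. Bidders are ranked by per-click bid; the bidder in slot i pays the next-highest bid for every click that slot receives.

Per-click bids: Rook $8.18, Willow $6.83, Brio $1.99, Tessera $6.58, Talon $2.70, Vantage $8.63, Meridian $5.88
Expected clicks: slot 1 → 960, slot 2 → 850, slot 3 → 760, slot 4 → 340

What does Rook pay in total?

Rook pays $5805.50

Sorting advertisers: $8.63 (Vantage) > $8.18 (Rook) > $6.83 (Willow) > $6.58 (Tessera) > $5.88 (Meridian) > …
Rook holds slot 2 → pays next bid $6.83 × 850 clicks = $5805.50.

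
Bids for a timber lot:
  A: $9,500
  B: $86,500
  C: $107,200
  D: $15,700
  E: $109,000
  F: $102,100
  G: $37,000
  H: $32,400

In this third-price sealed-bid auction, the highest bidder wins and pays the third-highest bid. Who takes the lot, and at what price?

E pays $102,100

Rule: the highest bidder wins and pays the third-highest bid.
Sorting bids: 109,000 (E) > 107,200 (C) > 102,100 (F) > 86,500 (B) > 37,000 (G) > 32,400 (H) > …
E wins; payment is bid #3 in the ranking = $102,100.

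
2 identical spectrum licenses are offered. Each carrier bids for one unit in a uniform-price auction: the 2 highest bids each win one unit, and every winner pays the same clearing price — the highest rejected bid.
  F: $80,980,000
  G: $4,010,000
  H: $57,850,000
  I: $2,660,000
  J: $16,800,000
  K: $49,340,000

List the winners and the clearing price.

F, H; each pays $49,340,000

Ordering the bids: 80,980,000 (F), 57,850,000 (H), 49,340,000 (K), 16,800,000 (J), …
The 2 highest are F, H.
Highest unsuccessful bid: $49,340,000 → clearing price.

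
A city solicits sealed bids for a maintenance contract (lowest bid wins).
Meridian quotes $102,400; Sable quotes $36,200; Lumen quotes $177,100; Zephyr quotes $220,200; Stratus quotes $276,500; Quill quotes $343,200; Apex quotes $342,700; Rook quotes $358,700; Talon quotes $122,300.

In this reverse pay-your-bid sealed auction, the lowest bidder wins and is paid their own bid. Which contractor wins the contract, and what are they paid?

Sable is paid $36,200

Sorting bids: 36,200 (Sable) < 102,400 (Meridian) < 122,300 (Talon) < 177,100 (Lumen) < 220,200 (Zephyr) < 276,500 (Stratus) < …
First-price: Sable is paid what they bid, $36,200.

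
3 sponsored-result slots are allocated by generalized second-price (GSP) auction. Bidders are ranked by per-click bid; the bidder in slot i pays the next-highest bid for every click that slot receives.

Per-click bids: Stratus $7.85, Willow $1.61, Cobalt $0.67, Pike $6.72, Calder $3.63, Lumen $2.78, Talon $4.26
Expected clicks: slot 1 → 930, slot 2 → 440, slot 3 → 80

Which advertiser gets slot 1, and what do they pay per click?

Per-click bids in order: $7.85 (Stratus) > $6.72 (Pike) > $4.26 (Talon) > $3.63 (Calder) > …
Slot 1 goes to the first-ranked bidder, Stratus, who pays the next bid down: $6.72/click.

Stratus; $6.72 per click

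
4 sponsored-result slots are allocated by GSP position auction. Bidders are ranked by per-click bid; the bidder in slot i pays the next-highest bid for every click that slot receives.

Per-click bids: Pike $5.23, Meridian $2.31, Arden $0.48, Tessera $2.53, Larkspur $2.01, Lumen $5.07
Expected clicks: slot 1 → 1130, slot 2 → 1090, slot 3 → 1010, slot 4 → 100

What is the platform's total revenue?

Total revenue: $11020.90

Ranked by bid: $5.23 (Pike) > $5.07 (Lumen) > $2.53 (Tessera) > $2.31 (Meridian) > $2.01 (Larkspur) > …
Slot 1: Pike pays $5.07 × 1130 = $5729.10
Slot 2: Lumen pays $2.53 × 1090 = $2757.70
Slot 3: Tessera pays $2.31 × 1010 = $2333.10
Slot 4: Meridian pays $2.01 × 100 = $201.00
Total = $11020.90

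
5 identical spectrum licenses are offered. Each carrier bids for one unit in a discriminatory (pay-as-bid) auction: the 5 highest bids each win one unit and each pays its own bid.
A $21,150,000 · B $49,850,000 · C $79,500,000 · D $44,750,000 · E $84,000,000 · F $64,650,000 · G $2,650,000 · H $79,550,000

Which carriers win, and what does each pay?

Bids ranked high→low: 84,000,000 (E), 79,550,000 (H), 79,500,000 (C), 64,650,000 (F), 49,850,000 (B), 44,750,000 (D), 21,150,000 (A), …
The 5 highest are E, H, C, F, B.
Each winner pays its own bid: E $84,000,000, H $79,550,000, C $79,500,000, F $64,650,000, B $49,850,000.

E $84,000,000, H $79,550,000, C $79,500,000, F $64,650,000, B $49,850,000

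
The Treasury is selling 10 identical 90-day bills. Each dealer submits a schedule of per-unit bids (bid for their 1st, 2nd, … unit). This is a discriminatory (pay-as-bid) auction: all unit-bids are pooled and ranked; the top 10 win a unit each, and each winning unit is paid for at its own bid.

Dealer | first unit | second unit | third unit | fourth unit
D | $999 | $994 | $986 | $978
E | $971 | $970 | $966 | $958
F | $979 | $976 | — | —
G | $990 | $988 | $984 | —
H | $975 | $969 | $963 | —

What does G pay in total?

Pooled unit-bids ranked (top 10): 999 (D-1), 994 (D-2), 990 (G-1), 988 (G-2), 986 (D-3), 984 (G-3), 979 (F-1), 978 (D-4), 976 (F-2), 975 (H-1)
Next rejected bid: $971 (not a price — pay-as-bid).
G's winning unit-bids: 990 + 988 + 984 = $2,962.

G pays $2,962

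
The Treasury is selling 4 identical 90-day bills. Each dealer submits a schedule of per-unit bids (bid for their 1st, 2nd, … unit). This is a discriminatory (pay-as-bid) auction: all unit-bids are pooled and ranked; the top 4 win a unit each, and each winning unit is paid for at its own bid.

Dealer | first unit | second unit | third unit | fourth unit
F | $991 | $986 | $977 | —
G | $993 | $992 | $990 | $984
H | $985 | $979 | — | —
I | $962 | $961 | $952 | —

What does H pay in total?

H pays $0

All unit-bids, highest first — top 4: 993 (G-1), 992 (G-2), 991 (F-1), 990 (G-3)
Next rejected bid: $986 (not a price — pay-as-bid).
H wins no units.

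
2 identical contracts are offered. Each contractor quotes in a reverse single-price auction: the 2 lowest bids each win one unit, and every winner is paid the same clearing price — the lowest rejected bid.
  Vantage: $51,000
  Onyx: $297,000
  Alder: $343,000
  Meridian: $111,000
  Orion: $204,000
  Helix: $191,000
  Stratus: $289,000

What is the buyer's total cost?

Bids ranked low→high: 51,000 (Vantage), 111,000 (Meridian), 191,000 (Helix), 204,000 (Orion), …
The 2 lowest are Vantage, Meridian.
First losing bid is Helix's $191,000, which sets the uniform price.
Total cost = 2 × $191,000 = $382,000.

Total cost: $382,000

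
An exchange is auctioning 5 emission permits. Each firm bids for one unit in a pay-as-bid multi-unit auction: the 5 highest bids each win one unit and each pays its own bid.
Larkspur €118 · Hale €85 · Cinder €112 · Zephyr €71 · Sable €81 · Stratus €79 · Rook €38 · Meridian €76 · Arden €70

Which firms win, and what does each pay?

Larkspur €118, Cinder €112, Hale €85, Sable €81, Stratus €79

Ordering the bids: 118 (Larkspur), 112 (Cinder), 85 (Hale), 81 (Sable), 79 (Stratus), 76 (Meridian), 71 (Zephyr), …
Winners (5 units): Larkspur, Cinder, Hale, Sable, Stratus.
Each winner pays its own bid: Larkspur €118, Cinder €112, Hale €85, Sable €81, Stratus €79.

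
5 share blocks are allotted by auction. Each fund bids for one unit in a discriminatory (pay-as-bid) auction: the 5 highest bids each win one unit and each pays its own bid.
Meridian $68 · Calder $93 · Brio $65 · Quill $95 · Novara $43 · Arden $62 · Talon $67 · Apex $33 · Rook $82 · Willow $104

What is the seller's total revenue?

Total revenue: $442

Ordering the bids: 104 (Willow), 95 (Quill), 93 (Calder), 82 (Rook), 68 (Meridian), 67 (Talon), 65 (Brio), …
The 5 highest are Willow, Quill, Calder, Rook, Meridian.
Total revenue = 104 + 95 + 93 + 82 + 68 = $442.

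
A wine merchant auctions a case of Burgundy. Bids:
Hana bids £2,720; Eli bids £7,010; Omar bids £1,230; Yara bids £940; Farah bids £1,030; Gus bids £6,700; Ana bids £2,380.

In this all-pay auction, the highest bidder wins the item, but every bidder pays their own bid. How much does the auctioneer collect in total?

Sorting bids: 7,010 (Eli) > 6,700 (Gus) > 2,720 (Hana) > 2,380 (Ana) > 1,230 (Omar) > 1,030 (Farah) > …
Every bidder forfeits their bid regardless of winning.
Revenue = 2,720 + 7,010 + 1,230 + 940 + 1,030 + 6,700 + 2,380 = £22,010.

Total revenue: £22,010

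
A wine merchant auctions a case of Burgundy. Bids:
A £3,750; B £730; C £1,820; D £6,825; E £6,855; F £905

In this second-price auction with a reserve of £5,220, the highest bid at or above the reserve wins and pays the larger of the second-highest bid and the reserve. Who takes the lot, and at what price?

Bids ranked: 6,855 (E) > 6,825 (D) > 3,750 (A) > 1,820 (C) > 905 (F) > 730 (B)
Highest eligible bid: E at £6,855.
Second-highest bid £6,825 exceeds the reserve £5,220 → payment £6,825.

E pays £6,825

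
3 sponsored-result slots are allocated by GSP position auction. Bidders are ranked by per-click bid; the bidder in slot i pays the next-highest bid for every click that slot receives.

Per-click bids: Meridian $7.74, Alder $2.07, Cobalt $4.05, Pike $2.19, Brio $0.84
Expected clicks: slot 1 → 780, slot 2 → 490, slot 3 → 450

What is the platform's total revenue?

Per-click bids in order: $7.74 (Meridian) > $4.05 (Cobalt) > $2.19 (Pike) > $2.07 (Alder) > …
Slot 1: Meridian pays $4.05 × 780 = $3159.00
Slot 2: Cobalt pays $2.19 × 490 = $1073.10
Slot 3: Pike pays $2.07 × 450 = $931.50
Total = $5163.60

Total revenue: $5163.60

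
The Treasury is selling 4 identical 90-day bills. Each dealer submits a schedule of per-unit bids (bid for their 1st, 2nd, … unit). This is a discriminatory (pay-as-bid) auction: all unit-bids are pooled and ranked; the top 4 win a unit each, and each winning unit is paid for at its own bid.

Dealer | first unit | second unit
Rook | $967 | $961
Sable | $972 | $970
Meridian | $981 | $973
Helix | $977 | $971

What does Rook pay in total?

Rook pays $0

Pooled unit-bids ranked (top 4): 981 (Meridian-1), 977 (Helix-1), 973 (Meridian-2), 972 (Sable-1)
Next rejected bid: $971 (not a price — pay-as-bid).
Rook wins no units.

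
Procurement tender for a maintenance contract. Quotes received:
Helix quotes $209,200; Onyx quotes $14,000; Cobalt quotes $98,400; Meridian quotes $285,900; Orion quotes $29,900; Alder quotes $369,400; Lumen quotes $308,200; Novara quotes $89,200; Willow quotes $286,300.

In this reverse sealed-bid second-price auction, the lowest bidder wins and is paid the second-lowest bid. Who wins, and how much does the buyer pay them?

Sorting bids: 14,000 (Onyx) < 29,900 (Orion) < 89,200 (Novara) < 98,400 (Cobalt) < 209,200 (Helix) < 285,900 (Meridian) < …
Second-price: Onyx is paid Orion's bid of $29,900.

Onyx is paid $29,900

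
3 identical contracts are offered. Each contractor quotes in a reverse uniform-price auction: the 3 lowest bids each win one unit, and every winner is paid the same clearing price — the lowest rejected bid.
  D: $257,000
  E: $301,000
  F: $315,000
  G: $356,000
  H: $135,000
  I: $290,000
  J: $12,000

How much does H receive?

Sorting: 12,000 (J), 135,000 (H), 257,000 (D), 290,000 (I), 301,000 (E), …
Winners (3 units): J, H, D.
Lowest unsuccessful bid: $290,000 → clearing price.
H wins → is paid $290,000.

H is paid $290,000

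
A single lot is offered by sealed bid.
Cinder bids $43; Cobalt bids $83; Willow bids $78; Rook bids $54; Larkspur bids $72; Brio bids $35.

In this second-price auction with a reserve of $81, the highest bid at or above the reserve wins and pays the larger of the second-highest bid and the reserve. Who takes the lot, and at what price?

Rule: the highest bid at or above the reserve wins and pays the larger of the second-highest bid and the reserve.
Bids in order: 83 (Cobalt) > 78 (Willow) > 72 (Larkspur) > 54 (Rook) > 43 (Cinder) > 35 (Brio)
Cobalt has the top bid at or above the reserve ($83).
Second-highest bid $78 is below the reserve $81, so the reserve binds → payment $81.

Cobalt pays $81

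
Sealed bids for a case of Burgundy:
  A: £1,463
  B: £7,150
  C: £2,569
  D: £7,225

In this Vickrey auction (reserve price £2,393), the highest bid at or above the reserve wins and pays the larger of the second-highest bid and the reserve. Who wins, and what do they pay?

D pays £7,150

Vickrey auction (reserve price £2,393): the highest bid at or above the reserve wins and pays the larger of the second-highest bid and the reserve.
Sorting bids: 7,225 (D) > 7,150 (B) > 2,569 (C) > 1,463 (A)
Highest eligible bid: D at £7,225.
max(second-highest £7,150, reserve £2,393) = £7,150; the reserve does not bind.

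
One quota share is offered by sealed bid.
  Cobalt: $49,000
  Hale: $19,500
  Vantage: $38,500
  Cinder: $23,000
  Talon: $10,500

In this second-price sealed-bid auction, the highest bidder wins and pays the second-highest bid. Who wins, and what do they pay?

Bids ranked: 49,000 (Cobalt) > 38,500 (Vantage) > 23,000 (Cinder) > 19,500 (Hale) > 10,500 (Talon)
Cobalt is highest; pays the second-highest bid, $38,500.

Cobalt pays $38,500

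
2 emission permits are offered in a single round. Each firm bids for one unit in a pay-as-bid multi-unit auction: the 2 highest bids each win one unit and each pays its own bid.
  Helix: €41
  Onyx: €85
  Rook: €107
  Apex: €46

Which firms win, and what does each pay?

Sorting: 107 (Rook), 85 (Onyx), 46 (Apex), 41 (Helix)
Winners (2 units): Rook, Onyx.
Each winner pays its own bid: Rook €107, Onyx €85.

Rook €107, Onyx €85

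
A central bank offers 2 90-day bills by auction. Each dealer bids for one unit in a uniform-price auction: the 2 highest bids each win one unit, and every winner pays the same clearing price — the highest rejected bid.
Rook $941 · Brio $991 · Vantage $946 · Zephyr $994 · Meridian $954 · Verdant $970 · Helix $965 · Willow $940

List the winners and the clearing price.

Zephyr, Brio; each pays $970

Ordering the bids: 994 (Zephyr), 991 (Brio), 970 (Verdant), 965 (Helix), …
Top 2: Zephyr, Brio.
First losing bid is Verdant's $970, which sets the uniform price.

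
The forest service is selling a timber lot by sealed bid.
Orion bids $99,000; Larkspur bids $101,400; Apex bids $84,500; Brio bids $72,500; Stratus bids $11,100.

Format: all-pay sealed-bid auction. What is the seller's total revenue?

Rule: the highest bidder wins the item, but every bidder pays their own bid.
Sorting bids: 101,400 (Larkspur) > 99,000 (Orion) > 84,500 (Apex) > 72,500 (Brio) > 11,100 (Stratus)
Larkspur wins with the top bid; all bids are sunk regardless.
Every bidder forfeits their bid regardless of winning.
Revenue = 99,000 + 101,400 + 84,500 + 72,500 + 11,100 = $368,500.

Total revenue: $368,500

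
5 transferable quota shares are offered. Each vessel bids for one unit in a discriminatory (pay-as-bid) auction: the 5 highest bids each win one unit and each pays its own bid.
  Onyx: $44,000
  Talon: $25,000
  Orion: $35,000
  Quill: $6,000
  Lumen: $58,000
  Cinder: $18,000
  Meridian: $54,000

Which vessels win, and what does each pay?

Sorting: 58,000 (Lumen), 54,000 (Meridian), 44,000 (Onyx), 35,000 (Orion), 25,000 (Talon), 18,000 (Cinder), 6,000 (Quill)
The 5 highest are Lumen, Meridian, Onyx, Orion, Talon.
Each winner pays its own bid: Lumen $58,000, Meridian $54,000, Onyx $44,000, Orion $35,000, Talon $25,000.

Lumen $58,000, Meridian $54,000, Onyx $44,000, Orion $35,000, Talon $25,000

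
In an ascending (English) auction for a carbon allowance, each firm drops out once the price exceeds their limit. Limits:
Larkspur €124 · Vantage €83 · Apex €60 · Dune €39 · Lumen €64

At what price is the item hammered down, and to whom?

Sorting limits: 124 (Larkspur) > 83 (Vantage) > 64 (Lumen) > 60 (Apex) > 39 (Dune)
Bidding ends when Vantage exits at €83; Larkspur takes it.

Larkspur wins at €83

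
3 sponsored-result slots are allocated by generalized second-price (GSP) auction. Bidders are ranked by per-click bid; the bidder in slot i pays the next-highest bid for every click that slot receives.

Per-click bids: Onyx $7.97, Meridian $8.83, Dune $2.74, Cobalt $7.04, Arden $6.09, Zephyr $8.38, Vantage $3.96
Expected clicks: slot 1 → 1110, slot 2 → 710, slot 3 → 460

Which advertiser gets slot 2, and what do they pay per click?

Per-click bids in order: $8.83 (Meridian) > $8.38 (Zephyr) > $7.97 (Onyx) > $7.04 (Cobalt) > …
Slot 2 goes to the second-ranked bidder, Zephyr, who pays the next bid down: $7.97/click.

Zephyr; $7.97 per click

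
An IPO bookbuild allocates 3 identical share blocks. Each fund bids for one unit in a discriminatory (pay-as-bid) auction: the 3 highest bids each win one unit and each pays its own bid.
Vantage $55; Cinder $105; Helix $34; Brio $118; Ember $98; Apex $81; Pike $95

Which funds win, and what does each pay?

Bids ranked high→low: 118 (Brio), 105 (Cinder), 98 (Ember), 95 (Pike), 81 (Apex), …
Top 3: Brio, Cinder, Ember.
Each winner pays its own bid: Brio $118, Cinder $105, Ember $98.

Brio $118, Cinder $105, Ember $98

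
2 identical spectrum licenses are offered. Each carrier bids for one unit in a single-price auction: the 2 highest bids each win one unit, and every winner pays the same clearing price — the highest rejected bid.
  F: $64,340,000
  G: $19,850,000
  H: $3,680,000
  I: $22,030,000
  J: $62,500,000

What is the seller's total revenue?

Bids ranked high→low: 64,340,000 (F), 62,500,000 (J), 22,030,000 (I), 19,850,000 (G), …
Winners (2 units): F, J.
First losing bid is I's $22,030,000, which sets the uniform price.
Total revenue = 2 × $22,030,000 = $44,060,000.

Total revenue: $44,060,000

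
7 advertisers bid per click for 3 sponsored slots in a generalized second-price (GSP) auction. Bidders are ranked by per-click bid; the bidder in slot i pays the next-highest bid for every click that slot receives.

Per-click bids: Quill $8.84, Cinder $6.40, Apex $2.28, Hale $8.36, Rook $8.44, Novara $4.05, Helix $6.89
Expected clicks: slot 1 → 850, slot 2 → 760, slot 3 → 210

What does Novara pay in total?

Novara pays $0.00

Sorting advertisers: $8.84 (Quill) > $8.44 (Rook) > $8.36 (Hale) > $6.89 (Helix) > …
Novara ranks below slot 3 → no slot, pays nothing.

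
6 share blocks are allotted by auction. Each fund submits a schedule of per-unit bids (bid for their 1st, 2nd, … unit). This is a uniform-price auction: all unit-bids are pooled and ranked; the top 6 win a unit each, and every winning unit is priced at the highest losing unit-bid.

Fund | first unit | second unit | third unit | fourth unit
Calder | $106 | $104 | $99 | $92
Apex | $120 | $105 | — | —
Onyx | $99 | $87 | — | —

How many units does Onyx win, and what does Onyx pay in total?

Merging the schedules and taking the best 6: 120 (Apex-1), 106 (Calder-1), 105 (Apex-2), 104 (Calder-2), 99 (Calder-3), 99 (Onyx-1)
Highest rejected unit-bid = $92.
Onyx wins 1 unit(s) at $92 each.

Onyx: 1 unit, pays $92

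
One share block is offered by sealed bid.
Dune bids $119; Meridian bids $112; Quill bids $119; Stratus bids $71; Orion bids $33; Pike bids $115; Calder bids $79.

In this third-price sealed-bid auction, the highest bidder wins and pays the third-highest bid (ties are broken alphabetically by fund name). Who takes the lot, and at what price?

Dune pays $115

Sorting bids: 119 (Dune) > 119 (Quill) > 115 (Pike) > 112 (Meridian) > 79 (Calder) > 71 (Stratus) > …
Dune and Quill tie at $119; tie-break gives it to Dune.
Dune is highest; pays the third-highest bid, $115.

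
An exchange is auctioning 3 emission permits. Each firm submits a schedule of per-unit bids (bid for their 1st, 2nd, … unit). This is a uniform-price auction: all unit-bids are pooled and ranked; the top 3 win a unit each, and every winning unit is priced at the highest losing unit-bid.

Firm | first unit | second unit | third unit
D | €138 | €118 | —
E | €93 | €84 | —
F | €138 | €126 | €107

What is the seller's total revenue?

Total revenue: €354

Merging the schedules and taking the best 3: 138 (D-1), 138 (F-1), 126 (F-2)
Highest rejected unit-bid = €118.
Allocation: D 1, F 2. Every unit priced at €118.
Revenue = 3 × 118 = €354.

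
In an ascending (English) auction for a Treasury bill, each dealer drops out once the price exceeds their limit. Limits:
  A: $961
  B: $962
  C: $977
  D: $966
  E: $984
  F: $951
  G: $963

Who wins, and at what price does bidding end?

E wins at $977

Sorting limits: 984 (E) > 977 (C) > 966 (D) > 963 (G) > 962 (B) > 961 (A) > …
Bidding ends when C exits at $977; E takes it.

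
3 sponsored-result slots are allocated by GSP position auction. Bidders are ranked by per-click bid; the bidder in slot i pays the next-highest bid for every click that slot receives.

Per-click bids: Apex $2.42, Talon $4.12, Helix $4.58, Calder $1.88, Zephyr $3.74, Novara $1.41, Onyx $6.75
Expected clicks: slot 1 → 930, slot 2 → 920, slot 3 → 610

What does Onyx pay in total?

Onyx pays $4259.40

Per-click bids in order: $6.75 (Onyx) > $4.58 (Helix) > $4.12 (Talon) > $3.74 (Zephyr) > …
Onyx holds slot 1 → pays next bid $4.58 × 930 clicks = $4259.40.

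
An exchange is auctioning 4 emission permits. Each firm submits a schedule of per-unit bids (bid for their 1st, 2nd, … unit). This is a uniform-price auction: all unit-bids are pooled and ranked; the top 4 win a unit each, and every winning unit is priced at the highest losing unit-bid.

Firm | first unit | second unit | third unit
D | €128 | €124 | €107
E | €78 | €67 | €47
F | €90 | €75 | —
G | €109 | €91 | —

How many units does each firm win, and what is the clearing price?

D 3, G 1; clearing price €91

All unit-bids, highest first — top 4: 128 (D-1), 124 (D-2), 109 (G-1), 107 (D-3)
Highest rejected unit-bid = €91.
Allocation: D 3, G 1.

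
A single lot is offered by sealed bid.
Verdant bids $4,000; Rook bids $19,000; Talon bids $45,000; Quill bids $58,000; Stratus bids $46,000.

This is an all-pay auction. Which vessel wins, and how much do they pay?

Bids ranked: 58,000 (Quill) > 46,000 (Stratus) > 45,000 (Talon) > 19,000 (Rook) > 4,000 (Verdant)
Quill is highest and takes the item; every bidder forfeits their bid.

Quill pays $58,000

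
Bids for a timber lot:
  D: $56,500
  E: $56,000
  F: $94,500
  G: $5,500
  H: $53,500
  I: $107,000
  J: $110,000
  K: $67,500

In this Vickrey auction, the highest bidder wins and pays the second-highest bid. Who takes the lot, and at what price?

Rule: the highest bidder wins and pays the second-highest bid.
Bids ranked: 110,000 (J) > 107,000 (I) > 94,500 (F) > 67,500 (K) > 56,500 (D) > 56,000 (E) > …
Second-price: J pays I's bid of $107,000.

J pays $107,000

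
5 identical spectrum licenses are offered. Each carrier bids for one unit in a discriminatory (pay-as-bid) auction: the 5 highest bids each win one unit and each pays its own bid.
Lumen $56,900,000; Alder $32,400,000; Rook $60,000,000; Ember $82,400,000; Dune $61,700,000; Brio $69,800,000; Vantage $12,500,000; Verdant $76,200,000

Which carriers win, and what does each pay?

Bids ranked high→low: 82,400,000 (Ember), 76,200,000 (Verdant), 69,800,000 (Brio), 61,700,000 (Dune), 60,000,000 (Rook), 56,900,000 (Lumen), 32,400,000 (Alder), …
The 5 highest are Ember, Verdant, Brio, Dune, Rook.
Each winner pays its own bid: Ember $82,400,000, Verdant $76,200,000, Brio $69,800,000, Dune $61,700,000, Rook $60,000,000.

Ember $82,400,000, Verdant $76,200,000, Brio $69,800,000, Dune $61,700,000, Rook $60,000,000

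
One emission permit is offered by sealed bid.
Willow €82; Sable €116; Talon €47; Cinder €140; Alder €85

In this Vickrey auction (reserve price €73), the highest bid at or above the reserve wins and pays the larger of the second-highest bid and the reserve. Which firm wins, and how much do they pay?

Cinder pays €116

Vickrey auction (reserve price €73): the highest bid at or above the reserve wins and pays the larger of the second-highest bid and the reserve.
Bids ranked: 140 (Cinder) > 116 (Sable) > 85 (Alder) > 82 (Willow) > 47 (Talon)
Cinder has the top bid at or above the reserve (€140).
Second-highest bid €116 exceeds the reserve €73 → payment €116.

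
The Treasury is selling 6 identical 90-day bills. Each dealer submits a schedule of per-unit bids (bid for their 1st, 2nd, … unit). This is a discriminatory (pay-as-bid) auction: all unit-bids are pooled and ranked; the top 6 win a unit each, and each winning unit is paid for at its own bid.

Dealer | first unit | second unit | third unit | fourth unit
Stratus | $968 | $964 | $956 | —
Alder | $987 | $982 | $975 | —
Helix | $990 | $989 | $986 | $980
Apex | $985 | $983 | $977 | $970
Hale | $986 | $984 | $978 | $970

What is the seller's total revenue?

Total revenue: $5,923

All unit-bids, highest first — top 6: 990 (Helix-1), 989 (Helix-2), 987 (Alder-1), 986 (Helix-3), 986 (Hale-1), 985 (Apex-1)
Next rejected bid: $984 (not a price — pay-as-bid).
Each winning unit pays its own bid.
Revenue = 990 + 989 + 987 + 986 + 986 + 985 = $5,923.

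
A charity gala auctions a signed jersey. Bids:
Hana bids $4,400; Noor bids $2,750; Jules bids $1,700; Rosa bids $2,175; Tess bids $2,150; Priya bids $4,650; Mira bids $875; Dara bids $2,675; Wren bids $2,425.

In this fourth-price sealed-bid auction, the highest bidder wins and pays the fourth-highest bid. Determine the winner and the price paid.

Priya pays $2,675

Bids ranked: 4,650 (Priya) > 4,400 (Hana) > 2,750 (Noor) > 2,675 (Dara) > 2,425 (Wren) > 2,175 (Rosa) > …
Priya wins; payment is bid #4 in the ranking = $2,675.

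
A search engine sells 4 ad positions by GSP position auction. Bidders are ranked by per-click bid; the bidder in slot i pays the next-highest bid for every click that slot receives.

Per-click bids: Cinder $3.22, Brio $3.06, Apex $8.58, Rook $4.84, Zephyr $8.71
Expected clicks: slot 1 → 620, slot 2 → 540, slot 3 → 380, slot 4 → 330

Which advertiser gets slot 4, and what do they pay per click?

Ranked by bid: $8.71 (Zephyr) > $8.58 (Apex) > $4.84 (Rook) > $3.22 (Cinder) > $3.06 (Brio)
Slot 4 goes to the fourth-ranked bidder, Cinder, who pays the next bid down: $3.06/click.

Cinder; $3.06 per click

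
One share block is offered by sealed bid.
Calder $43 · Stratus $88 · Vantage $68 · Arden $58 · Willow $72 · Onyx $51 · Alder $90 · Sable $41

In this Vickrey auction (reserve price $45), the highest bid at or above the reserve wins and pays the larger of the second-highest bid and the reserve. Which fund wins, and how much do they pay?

Bids in order: 90 (Alder) > 88 (Stratus) > 72 (Willow) > 68 (Vantage) > 58 (Arden) > 51 (Onyx) > …
Alder has the top bid at or above the reserve ($90).
Second-highest bid $88 exceeds the reserve $45 → payment $88.

Alder pays $88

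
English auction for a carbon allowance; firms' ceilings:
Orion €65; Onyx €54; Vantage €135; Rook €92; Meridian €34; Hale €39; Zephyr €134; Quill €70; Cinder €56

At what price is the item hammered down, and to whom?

Vantage wins at €134

Sorting limits: 135 (Vantage) > 134 (Zephyr) > 92 (Rook) > 70 (Quill) > 65 (Orion) > 56 (Cinder) > …
Zephyr is the last rival to drop out, at €134; Vantage remains and wins at that price.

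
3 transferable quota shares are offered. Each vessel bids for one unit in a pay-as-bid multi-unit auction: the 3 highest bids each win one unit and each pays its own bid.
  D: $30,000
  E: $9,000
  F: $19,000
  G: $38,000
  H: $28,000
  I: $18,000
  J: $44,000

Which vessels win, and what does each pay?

J $44,000, G $38,000, D $30,000

Ordering the bids: 44,000 (J), 38,000 (G), 30,000 (D), 28,000 (H), 19,000 (F), …
Top 3: J, G, D.
Each winner pays its own bid: J $44,000, G $38,000, D $30,000.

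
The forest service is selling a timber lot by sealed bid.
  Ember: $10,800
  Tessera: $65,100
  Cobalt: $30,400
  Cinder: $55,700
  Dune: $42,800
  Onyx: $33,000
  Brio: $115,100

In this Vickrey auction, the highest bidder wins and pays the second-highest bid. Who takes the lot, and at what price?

Brio pays $65,100

Vickrey auction: the highest bidder wins and pays the second-highest bid.
Bids ranked: 115,100 (Brio) > 65,100 (Tessera) > 55,700 (Cinder) > 42,800 (Dune) > 33,000 (Onyx) > 30,400 (Cobalt) > …
Brio is highest; pays the second-highest bid, $65,100.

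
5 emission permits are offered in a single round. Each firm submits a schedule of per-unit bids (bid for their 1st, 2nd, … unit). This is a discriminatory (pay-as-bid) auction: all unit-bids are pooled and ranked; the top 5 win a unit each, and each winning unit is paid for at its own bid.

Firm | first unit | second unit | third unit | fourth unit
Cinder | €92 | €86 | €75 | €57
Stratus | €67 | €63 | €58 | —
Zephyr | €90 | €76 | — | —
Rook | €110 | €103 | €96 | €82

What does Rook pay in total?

Merging the schedules and taking the best 5: 110 (Rook-1), 103 (Rook-2), 96 (Rook-3), 92 (Cinder-1), 90 (Zephyr-1)
Next rejected bid: €86 (not a price — pay-as-bid).
Rook's winning unit-bids: 110 + 103 + 96 = €309.

Rook pays €309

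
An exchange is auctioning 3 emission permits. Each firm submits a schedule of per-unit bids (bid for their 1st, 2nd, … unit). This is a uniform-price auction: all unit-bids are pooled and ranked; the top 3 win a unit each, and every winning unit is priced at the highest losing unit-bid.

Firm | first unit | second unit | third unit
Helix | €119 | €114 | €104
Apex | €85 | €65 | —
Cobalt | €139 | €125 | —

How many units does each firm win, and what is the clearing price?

All unit-bids, highest first — top 3: 139 (Cobalt-1), 125 (Cobalt-2), 119 (Helix-1)
Highest rejected unit-bid = €114.
Allocation: Cobalt 2, Helix 1.

Cobalt 2, Helix 1; clearing price €114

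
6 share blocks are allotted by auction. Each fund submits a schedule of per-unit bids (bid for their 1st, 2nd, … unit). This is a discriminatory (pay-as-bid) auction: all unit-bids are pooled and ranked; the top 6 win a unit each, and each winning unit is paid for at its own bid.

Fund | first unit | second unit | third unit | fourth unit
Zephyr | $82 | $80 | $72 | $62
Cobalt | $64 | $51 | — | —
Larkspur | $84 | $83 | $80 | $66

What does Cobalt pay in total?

Cobalt pays $0

Pooled unit-bids ranked (top 6): 84 (Larkspur-1), 83 (Larkspur-2), 82 (Zephyr-1), 80 (Zephyr-2), 80 (Larkspur-3), 72 (Zephyr-3)
Next rejected bid: $66 (not a price — pay-as-bid).
Cobalt wins no units.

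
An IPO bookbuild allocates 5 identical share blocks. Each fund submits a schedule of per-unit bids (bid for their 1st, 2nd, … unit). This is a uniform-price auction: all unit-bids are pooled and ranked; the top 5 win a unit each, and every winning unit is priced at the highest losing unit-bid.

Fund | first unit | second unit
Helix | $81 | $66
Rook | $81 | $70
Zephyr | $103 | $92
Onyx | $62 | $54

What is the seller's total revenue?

Total revenue: $330

All unit-bids, highest first — top 5: 103 (Zephyr-1), 92 (Zephyr-2), 81 (Helix-1), 81 (Rook-1), 70 (Rook-2)
The (k+1)-th unit-bid is $66.
Allocation: Helix 1, Rook 2, Zephyr 2. Every unit priced at $66.
Revenue = 5 × 66 = $330.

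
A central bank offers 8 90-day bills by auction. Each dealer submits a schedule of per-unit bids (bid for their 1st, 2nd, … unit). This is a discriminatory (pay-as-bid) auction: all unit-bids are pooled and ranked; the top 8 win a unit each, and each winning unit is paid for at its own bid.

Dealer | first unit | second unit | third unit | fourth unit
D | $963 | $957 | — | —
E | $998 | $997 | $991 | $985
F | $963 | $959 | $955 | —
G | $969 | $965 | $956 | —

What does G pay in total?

All unit-bids, highest first — top 8: 998 (E-1), 997 (E-2), 991 (E-3), 985 (E-4), 969 (G-1), 965 (G-2), 963 (D-1), 963 (F-1)
Next rejected bid: $959 (not a price — pay-as-bid).
G's winning unit-bids: 969 + 965 = $1,934.

G pays $1,934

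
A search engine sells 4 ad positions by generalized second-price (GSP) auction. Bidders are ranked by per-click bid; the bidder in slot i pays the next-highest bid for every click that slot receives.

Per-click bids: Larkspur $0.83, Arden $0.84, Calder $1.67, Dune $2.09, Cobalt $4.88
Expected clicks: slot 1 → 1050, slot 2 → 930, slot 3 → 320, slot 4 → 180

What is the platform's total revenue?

Ranked by bid: $4.88 (Cobalt) > $2.09 (Dune) > $1.67 (Calder) > $0.84 (Arden) > $0.83 (Larkspur)
Slot 1: Cobalt pays $2.09 × 1050 = $2194.50
Slot 2: Dune pays $1.67 × 930 = $1553.10
Slot 3: Calder pays $0.84 × 320 = $268.80
Slot 4: Arden pays $0.83 × 180 = $149.40
Total = $4165.80

Total revenue: $4165.80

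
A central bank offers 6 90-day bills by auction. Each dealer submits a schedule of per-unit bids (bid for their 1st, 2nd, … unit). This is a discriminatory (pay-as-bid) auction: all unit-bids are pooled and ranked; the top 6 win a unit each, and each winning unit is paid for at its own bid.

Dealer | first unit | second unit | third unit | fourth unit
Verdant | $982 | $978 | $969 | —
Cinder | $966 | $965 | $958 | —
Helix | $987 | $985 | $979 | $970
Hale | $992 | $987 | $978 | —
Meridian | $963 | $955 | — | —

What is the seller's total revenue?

Pooled unit-bids ranked (top 6): 992 (Hale-1), 987 (Helix-1), 987 (Hale-2), 985 (Helix-2), 982 (Verdant-1), 979 (Helix-3)
Next rejected bid: $978 (not a price — pay-as-bid).
Each winning unit pays its own bid.
Revenue = 992 + 987 + 987 + 985 + 982 + 979 = $5,912.

Total revenue: $5,912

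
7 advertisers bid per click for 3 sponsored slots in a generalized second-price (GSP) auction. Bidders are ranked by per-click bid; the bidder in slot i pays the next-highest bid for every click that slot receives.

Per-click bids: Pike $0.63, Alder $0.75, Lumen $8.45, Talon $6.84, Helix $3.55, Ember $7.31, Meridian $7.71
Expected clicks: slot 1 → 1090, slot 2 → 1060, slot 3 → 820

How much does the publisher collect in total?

Ranked by bid: $8.45 (Lumen) > $7.71 (Meridian) > $7.31 (Ember) > $6.84 (Talon) > …
Slot 1: Lumen pays $7.71 × 1090 = $8403.90
Slot 2: Meridian pays $7.31 × 1060 = $7748.60
Slot 3: Ember pays $6.84 × 820 = $5608.80
Total = $21761.30

Total revenue: $21761.30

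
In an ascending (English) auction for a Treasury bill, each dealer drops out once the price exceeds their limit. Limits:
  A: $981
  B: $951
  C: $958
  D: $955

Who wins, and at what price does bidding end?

Limits in order: 981 (A) > 958 (C) > 955 (D) > 951 (B)
Bidding ends when C exits at $958; A takes it.

A wins at $958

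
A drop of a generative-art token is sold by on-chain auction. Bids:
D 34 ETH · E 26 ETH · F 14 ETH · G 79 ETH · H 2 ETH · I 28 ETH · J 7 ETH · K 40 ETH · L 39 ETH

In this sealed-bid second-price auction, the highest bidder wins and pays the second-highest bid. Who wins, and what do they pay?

G pays 40 ETH

Sealed-bid second-price auction: the highest bidder wins and pays the second-highest bid.
Bids ranked: 79 (G) > 40 (K) > 39 (L) > 34 (D) > 28 (I) > 26 (E) > …
G wins with the highest bid; price is set by the runner-up at 40 ETH.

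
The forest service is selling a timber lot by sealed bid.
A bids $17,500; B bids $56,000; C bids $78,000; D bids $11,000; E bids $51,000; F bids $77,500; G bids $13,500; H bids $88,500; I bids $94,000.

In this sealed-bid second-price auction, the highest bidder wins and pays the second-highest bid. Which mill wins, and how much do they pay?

I pays $88,500

Rule: the highest bidder wins and pays the second-highest bid.
Bids in order: 94,000 (I) > 88,500 (H) > 78,000 (C) > 77,500 (F) > 56,000 (B) > 51,000 (E) > …
I is highest; pays the second-highest bid, $88,500.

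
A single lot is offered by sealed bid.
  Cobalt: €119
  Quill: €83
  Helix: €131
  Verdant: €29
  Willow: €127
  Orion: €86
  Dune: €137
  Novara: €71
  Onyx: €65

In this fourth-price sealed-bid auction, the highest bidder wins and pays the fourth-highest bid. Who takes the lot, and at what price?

Dune pays €119

Bids ranked: 137 (Dune) > 131 (Helix) > 127 (Willow) > 119 (Cobalt) > 86 (Orion) > 83 (Quill) > …
Dune is highest; pays the fourth-highest bid, €119.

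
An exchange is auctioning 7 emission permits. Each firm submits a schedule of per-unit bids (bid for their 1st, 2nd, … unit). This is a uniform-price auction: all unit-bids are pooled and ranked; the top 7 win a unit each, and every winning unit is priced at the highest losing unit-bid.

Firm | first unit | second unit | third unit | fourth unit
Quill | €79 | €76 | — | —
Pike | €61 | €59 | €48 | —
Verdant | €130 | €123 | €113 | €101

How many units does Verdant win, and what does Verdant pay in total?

All unit-bids, highest first — top 7: 130 (Verdant-1), 123 (Verdant-2), 113 (Verdant-3), 101 (Verdant-4), 79 (Quill-1), 76 (Quill-2), 61 (Pike-1)
First bid not allocated: €59.
Verdant wins 4 unit(s) at €59 each.

Verdant: 4 units, pays €236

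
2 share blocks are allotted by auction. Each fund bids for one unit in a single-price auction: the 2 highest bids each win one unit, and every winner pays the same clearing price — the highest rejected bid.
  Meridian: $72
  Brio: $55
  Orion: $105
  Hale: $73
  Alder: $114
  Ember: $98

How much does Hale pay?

Hale pays $0

Ordering the bids: 114 (Alder), 105 (Orion), 98 (Ember), 73 (Hale), …
Winners (2 units): Alder, Orion.
First losing bid is Ember's $98, which sets the uniform price.
Hale does not win → pays $0.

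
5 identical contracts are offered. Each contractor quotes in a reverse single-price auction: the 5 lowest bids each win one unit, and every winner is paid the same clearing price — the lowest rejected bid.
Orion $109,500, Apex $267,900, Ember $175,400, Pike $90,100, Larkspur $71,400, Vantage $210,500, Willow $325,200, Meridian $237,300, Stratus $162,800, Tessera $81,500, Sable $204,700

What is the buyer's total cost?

Bids ranked low→high: 71,400 (Larkspur), 81,500 (Tessera), 90,100 (Pike), 109,500 (Orion), 162,800 (Stratus), 175,400 (Ember), 204,700 (Sable), …
The 5 lowest are Larkspur, Tessera, Pike, Orion, Stratus.
Lowest unsuccessful bid: $175,400 → clearing price.
Total cost = 5 × $175,400 = $877,000.

Total cost: $877,000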